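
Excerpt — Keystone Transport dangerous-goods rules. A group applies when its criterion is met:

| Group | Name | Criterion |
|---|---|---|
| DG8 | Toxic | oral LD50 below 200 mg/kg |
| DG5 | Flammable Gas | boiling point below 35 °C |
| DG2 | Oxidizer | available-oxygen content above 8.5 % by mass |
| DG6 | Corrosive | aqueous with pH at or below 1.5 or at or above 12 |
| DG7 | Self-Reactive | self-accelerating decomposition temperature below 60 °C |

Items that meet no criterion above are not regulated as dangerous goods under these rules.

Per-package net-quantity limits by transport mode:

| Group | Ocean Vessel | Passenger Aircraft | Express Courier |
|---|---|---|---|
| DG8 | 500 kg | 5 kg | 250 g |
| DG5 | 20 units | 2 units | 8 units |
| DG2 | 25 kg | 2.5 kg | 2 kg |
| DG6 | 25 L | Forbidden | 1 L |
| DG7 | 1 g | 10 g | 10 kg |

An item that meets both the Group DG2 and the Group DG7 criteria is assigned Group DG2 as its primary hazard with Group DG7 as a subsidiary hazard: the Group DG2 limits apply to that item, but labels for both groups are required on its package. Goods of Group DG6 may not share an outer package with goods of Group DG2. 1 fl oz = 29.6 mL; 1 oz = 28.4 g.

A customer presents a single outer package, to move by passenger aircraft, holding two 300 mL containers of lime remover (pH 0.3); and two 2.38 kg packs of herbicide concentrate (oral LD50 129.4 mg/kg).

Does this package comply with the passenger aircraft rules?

No

Lime remover: pH 0.3 ≤ 1.5 → Group DG6 (Corrosive).
With oral LD50 129.4 mg/kg (< 200 mg/kg), the herbicide concentrate falls in Group DG8.
Group DG6 quantity: two 300 mL containers = 600 mL.
Group DG6 is Forbidden by passenger aircraft.
Group DG8 quantity: two 2.38 kg packs = 4.76 kg.
4.76 kg ≤ 5 kg (passenger aircraft limit, Group DG8) — within limit.
The segregation rule (Group DG6 with Group DG2) does not apply to Group DG6 with Group DG8.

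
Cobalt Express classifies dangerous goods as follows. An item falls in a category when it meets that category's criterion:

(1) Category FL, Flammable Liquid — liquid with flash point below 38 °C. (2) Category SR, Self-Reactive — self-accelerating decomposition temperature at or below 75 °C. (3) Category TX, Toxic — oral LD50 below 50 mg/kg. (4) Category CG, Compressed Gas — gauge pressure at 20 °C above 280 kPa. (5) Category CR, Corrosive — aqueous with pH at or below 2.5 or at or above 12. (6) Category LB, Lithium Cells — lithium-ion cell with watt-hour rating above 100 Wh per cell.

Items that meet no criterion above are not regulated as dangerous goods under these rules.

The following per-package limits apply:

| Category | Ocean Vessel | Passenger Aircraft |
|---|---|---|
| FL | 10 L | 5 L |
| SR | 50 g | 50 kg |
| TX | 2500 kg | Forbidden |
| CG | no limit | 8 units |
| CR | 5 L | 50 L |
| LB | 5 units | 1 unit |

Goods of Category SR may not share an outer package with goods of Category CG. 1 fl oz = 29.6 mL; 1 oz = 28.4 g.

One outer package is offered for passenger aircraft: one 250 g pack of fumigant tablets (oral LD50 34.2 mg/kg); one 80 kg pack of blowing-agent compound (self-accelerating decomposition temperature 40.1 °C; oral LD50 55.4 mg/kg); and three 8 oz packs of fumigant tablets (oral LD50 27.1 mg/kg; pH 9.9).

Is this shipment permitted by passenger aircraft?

No

The fumigant tablets have oral LD50 34.2 mg/kg, which is < 50 mg/kg, so they are Category TX (Toxic).
The blowing-agent compound has self-accelerating decomposition temperature 40.1 °C, which is ≤ 75 °C, so it is Category SR (Self-Reactive).
With oral LD50 27.1 mg/kg (< 50 mg/kg), the fumigant tablets fall in Category TX.
Category SR quantity: 80 kg.
That exceeds the Category SR passenger aircraft limit of 50 kg.
Total Category TX: 250 g + (three 8 oz packs = 681.6 g) = 931.6 g.
By passenger aircraft, Category TX is Forbidden regardless of quantity.
The segregation rule (Category SR with Category CG) does not apply to Category SR with Category TX.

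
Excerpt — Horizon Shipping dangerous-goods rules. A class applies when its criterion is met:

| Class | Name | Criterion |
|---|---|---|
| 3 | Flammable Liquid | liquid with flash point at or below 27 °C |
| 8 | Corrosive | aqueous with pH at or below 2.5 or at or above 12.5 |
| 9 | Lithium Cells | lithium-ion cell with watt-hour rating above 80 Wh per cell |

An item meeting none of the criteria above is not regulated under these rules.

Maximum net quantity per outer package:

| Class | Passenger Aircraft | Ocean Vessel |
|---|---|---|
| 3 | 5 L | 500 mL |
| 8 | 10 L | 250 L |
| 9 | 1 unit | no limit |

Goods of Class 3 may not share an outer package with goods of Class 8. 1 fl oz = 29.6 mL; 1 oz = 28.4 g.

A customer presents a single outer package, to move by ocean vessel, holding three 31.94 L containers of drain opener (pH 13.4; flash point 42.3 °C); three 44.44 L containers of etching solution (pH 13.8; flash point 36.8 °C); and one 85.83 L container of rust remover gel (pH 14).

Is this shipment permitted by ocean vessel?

With pH 13.4 (≥ 12.5), the drain opener falls in Class 8.
Etching solution: pH 13.8 ≥ 12.5 → Class 8 (Corrosive).
pH 14 meets the Class 8 criterion (Corrosive), so the rust remover gel is Class 8.
Total Class 8: (three 31.94 L containers = 95.82 L) + (three 44.44 L containers = 133.32 L) + 85.83 L = 314.97 L.
That exceeds the Class 8 ocean vessel limit of 250 L.

No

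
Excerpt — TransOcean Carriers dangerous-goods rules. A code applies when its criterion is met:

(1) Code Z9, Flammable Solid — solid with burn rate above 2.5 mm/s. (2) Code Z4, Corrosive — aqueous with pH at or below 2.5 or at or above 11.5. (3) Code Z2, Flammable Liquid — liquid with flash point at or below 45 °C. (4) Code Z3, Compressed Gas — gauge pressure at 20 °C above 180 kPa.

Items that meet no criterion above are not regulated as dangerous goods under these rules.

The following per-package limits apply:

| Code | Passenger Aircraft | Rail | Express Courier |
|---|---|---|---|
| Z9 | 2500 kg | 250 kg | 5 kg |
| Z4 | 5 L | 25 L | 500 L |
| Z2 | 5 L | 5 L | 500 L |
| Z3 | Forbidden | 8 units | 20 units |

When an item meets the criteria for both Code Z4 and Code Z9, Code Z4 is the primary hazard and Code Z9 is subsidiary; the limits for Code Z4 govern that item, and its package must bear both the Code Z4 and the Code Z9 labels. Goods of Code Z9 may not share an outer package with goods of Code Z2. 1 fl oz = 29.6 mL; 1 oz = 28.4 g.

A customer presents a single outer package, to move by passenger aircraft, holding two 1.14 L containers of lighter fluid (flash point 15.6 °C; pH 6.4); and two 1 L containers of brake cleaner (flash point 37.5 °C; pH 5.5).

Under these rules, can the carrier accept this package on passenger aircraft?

Yes

Flash point 15.6 °C meets the Code Z2 criterion (Flammable Liquid), so the lighter fluid is Code Z2.
With flash point 37.5 °C (≤ 45 °C), the brake cleaner falls in Code Z2.
Code Z2 net quantity: (two 1.14 L containers = 2.28 L) + (two 1 L containers = 2 L) = 4.28 L.
That is within the Code Z2 passenger aircraft limit of 5 L.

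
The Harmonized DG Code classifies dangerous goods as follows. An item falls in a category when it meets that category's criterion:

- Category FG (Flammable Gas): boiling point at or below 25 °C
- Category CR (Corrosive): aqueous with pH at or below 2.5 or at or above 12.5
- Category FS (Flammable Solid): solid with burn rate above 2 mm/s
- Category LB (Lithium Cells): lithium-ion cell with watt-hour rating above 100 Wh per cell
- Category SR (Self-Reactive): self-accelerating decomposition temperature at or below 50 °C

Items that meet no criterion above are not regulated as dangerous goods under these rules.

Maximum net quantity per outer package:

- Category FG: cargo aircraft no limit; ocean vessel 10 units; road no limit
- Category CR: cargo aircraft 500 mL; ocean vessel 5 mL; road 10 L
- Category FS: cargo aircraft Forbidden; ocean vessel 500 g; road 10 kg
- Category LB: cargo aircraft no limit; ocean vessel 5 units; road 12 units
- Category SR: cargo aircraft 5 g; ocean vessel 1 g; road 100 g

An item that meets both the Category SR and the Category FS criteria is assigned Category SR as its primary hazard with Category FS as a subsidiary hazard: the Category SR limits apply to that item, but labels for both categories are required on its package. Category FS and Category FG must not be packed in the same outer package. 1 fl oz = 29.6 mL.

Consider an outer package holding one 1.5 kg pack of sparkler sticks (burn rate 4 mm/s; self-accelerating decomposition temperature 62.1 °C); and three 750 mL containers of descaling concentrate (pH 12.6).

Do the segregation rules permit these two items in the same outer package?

Sparkler sticks: burn rate 4 mm/s > 2 mm/s → Category FS (Flammable Solid).
The descaling concentrate has pH 12.6, which is ≥ 12.5, so it is Category CR (Corrosive).
No segregation rule bars Category FS with Category CR.

Yes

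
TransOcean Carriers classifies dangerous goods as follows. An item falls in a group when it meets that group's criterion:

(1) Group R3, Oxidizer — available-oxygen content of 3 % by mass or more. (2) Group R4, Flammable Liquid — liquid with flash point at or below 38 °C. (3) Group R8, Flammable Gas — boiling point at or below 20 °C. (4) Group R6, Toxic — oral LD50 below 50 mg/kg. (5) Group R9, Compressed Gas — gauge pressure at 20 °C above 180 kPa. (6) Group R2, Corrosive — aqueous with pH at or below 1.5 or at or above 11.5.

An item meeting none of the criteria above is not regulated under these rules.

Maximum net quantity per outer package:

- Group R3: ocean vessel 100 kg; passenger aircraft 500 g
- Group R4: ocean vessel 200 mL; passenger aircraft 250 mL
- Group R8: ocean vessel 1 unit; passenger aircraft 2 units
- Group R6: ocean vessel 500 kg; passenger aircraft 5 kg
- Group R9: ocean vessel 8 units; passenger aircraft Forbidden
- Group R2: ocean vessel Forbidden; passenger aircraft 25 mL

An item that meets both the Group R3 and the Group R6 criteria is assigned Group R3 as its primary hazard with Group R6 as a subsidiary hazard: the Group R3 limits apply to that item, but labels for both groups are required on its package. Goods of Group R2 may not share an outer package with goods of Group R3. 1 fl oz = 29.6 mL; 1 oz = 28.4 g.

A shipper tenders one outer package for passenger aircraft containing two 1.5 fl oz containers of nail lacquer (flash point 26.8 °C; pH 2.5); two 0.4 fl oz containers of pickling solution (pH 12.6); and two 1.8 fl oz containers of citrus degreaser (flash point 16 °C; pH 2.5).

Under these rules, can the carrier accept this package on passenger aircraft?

Yes

The nail lacquer has flash point 26.8 °C, which is ≤ 38 °C, so it is Group R4 (Flammable Liquid).
Pickling solution: pH 12.6 ≥ 11.5 → Group R2 (Corrosive).
Citrus degreaser: flash point 16 °C ≤ 38 °C → Group R4 (Flammable Liquid).
Group R2 quantity: two 0.4 fl oz containers = 23.68 mL.
23.68 mL ≤ 25 mL (passenger aircraft limit, Group R2) — within limit.
Total Group R4: (two 1.5 fl oz containers = 88.8 mL) + (two 1.8 fl oz containers = 106.56 mL) = 195.36 mL.
195.36 mL is within the passenger aircraft limit of 250 mL for Group R4.
The segregation rule (Group R2 with Group R3) does not apply to Group R2 with Group R4.
Every hazard group is within its passenger aircraft limit and no segregation rule is violated.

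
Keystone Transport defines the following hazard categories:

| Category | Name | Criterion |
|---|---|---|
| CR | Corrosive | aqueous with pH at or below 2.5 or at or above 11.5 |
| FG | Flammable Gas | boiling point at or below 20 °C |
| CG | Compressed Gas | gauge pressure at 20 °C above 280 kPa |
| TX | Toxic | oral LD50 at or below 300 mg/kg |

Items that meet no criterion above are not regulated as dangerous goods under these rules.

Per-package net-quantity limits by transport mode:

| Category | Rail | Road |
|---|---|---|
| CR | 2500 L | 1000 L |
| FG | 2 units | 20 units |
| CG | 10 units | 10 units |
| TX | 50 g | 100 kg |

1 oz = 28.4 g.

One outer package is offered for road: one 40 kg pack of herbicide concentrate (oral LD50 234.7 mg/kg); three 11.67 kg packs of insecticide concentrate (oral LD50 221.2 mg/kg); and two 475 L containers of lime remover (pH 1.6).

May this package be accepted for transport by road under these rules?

Yes

Herbicide concentrate: oral LD50 234.7 mg/kg ≤ 300 mg/kg → Category TX (Toxic).
Insecticide concentrate: oral LD50 221.2 mg/kg ≤ 300 mg/kg → Category TX (Toxic).
Lime remover: pH 1.6 ≤ 2.5 → Category CR (Corrosive).
Total Category TX: 40 kg + (three 11.67 kg packs = 35.01 kg) = 75.01 kg.
75.01 kg ≤ 100 kg (road limit, Category TX) — within limit.
Category CR quantity: two 475 L containers = 950 L.
950 L is within the road limit of 1000 L for Category CR.
Every hazard category is within its road limit and no segregation rule is violated.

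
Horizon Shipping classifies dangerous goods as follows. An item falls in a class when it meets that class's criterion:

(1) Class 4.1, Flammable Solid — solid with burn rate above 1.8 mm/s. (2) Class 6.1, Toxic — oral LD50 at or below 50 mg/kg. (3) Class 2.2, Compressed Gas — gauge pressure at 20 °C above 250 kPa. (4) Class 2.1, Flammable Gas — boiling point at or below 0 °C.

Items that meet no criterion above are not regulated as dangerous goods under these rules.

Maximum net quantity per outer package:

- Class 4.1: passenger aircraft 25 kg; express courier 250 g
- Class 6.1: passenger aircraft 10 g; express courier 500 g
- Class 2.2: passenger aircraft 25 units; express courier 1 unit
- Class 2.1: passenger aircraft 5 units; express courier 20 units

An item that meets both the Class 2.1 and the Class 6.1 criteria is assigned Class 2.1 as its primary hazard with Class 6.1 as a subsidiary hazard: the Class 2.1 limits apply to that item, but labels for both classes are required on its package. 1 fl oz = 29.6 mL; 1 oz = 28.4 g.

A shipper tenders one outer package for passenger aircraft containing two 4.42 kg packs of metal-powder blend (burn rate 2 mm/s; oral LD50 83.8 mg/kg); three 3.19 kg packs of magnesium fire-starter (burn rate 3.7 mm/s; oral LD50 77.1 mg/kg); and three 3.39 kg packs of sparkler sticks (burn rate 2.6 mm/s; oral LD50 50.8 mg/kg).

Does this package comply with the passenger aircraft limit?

No

The metal-powder blend has burn rate 2 mm/s, which is > 1.8 mm/s, so it is Class 4.1 (Flammable Solid).
Burn rate 3.7 mm/s meets the Class 4.1 criterion (Flammable Solid), so the magnesium fire-starter is Class 4.1.
Burn rate 2.6 mm/s meets the Class 4.1 criterion (Flammable Solid), so the sparkler sticks are Class 4.1.
Class 4.1 net quantity: (two 4.42 kg packs = 8.84 kg) + (three 3.19 kg packs = 9.57 kg) + (three 3.39 kg packs = 10.17 kg) = 28.58 kg.
That exceeds the Class 4.1 passenger aircraft limit of 25 kg.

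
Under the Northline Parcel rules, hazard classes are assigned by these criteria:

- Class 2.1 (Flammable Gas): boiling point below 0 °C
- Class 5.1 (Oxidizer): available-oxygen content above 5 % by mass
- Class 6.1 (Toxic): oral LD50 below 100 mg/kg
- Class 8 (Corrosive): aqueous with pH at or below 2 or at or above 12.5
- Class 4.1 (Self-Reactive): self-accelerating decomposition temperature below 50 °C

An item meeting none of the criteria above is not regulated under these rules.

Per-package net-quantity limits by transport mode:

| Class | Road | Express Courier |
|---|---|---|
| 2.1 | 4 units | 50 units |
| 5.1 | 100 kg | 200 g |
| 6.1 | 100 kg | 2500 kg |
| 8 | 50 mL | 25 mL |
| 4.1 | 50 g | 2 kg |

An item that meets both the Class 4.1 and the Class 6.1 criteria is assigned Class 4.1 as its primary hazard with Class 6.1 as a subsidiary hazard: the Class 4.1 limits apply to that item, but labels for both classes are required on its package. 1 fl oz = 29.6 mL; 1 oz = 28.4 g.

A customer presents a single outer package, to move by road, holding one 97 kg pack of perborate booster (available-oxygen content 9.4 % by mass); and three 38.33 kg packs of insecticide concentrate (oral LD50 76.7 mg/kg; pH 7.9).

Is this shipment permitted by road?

Perborate booster: available-oxygen content 9.4 % by mass > 5 % by mass → Class 5.1 (Oxidizer).
Insecticide concentrate: oral LD50 76.7 mg/kg < 100 mg/kg → Class 6.1 (Toxic).
Class 5.1 quantity: 97 kg.
That is within the Class 5.1 road limit of 100 kg.
Class 6.1 quantity: three 38.33 kg packs = 114.99 kg.
114.99 kg > 100 kg (road limit, Class 6.1) — over the limit.

No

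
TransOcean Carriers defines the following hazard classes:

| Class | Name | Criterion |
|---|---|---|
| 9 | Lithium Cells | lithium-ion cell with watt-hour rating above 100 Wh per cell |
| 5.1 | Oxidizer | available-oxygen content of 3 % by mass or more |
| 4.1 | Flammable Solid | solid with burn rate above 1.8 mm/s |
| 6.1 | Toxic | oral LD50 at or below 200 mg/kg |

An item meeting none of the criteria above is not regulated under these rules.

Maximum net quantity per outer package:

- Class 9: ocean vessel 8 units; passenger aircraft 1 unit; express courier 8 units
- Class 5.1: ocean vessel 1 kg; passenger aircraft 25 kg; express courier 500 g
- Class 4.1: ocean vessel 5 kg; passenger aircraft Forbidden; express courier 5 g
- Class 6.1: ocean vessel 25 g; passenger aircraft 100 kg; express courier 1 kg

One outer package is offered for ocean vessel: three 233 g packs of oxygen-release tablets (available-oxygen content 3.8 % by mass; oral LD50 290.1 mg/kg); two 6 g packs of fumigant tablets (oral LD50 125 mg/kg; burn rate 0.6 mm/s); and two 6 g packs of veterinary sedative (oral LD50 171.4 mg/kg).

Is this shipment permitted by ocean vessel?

Yes

Oxygen-release tablets: available-oxygen content 3.8 % by mass ≥ 3 % by mass → Class 5.1 (Oxidizer).
The fumigant tablets have oral LD50 125 mg/kg, which is ≤ 200 mg/kg, so they are Class 6.1 (Toxic).
The veterinary sedative has oral LD50 171.4 mg/kg, which is ≤ 200 mg/kg, so it is Class 6.1 (Toxic).
Class 6.1 net quantity: (two 6 g packs = 12 g) + (two 6 g packs = 12 g) = 24 g.
24 g ≤ 25 g (ocean vessel limit, Class 6.1) — within limit.
Class 5.1 quantity: three 233 g packs = 699 g.
That is within the Class 5.1 ocean vessel limit of 1 kg.
Every hazard class is within its ocean vessel limit and no segregation rule is violated.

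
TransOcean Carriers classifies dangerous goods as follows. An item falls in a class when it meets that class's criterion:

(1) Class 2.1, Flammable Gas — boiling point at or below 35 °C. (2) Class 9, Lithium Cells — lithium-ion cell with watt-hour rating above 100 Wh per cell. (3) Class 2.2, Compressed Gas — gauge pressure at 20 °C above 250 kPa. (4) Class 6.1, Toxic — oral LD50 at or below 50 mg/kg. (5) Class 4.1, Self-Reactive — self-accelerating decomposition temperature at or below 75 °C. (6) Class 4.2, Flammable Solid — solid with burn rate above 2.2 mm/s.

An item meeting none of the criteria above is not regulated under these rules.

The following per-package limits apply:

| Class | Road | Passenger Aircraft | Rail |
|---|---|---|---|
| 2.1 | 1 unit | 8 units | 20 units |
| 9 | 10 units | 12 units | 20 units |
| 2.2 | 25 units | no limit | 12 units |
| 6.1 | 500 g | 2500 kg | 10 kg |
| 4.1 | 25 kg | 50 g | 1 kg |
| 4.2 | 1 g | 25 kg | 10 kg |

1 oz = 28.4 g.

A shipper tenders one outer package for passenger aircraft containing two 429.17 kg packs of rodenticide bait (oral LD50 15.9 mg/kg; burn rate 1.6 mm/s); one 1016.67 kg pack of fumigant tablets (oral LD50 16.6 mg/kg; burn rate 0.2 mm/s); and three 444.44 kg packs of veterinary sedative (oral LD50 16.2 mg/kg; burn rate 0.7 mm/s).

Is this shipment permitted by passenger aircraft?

Rodenticide bait: oral LD50 15.9 mg/kg ≤ 50 mg/kg → Class 6.1 (Toxic).
With oral LD50 16.6 mg/kg (≤ 50 mg/kg), the fumigant tablets fall in Class 6.1.
Oral LD50 16.2 mg/kg meets the Class 6.1 criterion (Toxic), so the veterinary sedative is Class 6.1.
Class 6.1 net quantity: (two 429.17 kg packs = 858.34 kg) + 1016.67 kg + (three 444.44 kg packs = 1333.32 kg) = 3208.33 kg.
3208.33 kg exceeds the passenger aircraft limit of 2500 kg for Class 6.1.

No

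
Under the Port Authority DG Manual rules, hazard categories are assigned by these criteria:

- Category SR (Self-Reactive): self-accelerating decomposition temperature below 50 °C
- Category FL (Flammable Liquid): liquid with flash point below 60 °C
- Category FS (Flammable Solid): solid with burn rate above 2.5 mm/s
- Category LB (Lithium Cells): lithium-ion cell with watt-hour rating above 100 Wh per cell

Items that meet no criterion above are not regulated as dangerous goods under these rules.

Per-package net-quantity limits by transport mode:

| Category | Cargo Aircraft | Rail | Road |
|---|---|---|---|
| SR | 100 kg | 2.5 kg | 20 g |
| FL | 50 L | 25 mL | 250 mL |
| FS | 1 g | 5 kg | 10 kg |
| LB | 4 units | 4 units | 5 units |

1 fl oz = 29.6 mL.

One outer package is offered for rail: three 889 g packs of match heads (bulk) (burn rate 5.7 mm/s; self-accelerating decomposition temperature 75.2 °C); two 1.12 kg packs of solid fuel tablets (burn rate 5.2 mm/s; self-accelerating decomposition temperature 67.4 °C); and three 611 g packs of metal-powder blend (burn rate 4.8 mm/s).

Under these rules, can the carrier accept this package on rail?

The match heads (bulk) have burn rate 5.7 mm/s, which is > 2.5 mm/s, so they are Category FS (Flammable Solid).
The solid fuel tablets have burn rate 5.2 mm/s, which is > 2.5 mm/s, so they are Category FS (Flammable Solid).
Metal-powder blend: burn rate 4.8 mm/s > 2.5 mm/s → Category FS (Flammable Solid).
Total Category FS: (three 889 g packs = 2.667 kg) + (two 1.12 kg packs = 2.24 kg) + (three 611 g packs = 1.833 kg) = 6.74 kg.
6.74 kg > 5 kg (rail limit, Category FS) — over the limit.

No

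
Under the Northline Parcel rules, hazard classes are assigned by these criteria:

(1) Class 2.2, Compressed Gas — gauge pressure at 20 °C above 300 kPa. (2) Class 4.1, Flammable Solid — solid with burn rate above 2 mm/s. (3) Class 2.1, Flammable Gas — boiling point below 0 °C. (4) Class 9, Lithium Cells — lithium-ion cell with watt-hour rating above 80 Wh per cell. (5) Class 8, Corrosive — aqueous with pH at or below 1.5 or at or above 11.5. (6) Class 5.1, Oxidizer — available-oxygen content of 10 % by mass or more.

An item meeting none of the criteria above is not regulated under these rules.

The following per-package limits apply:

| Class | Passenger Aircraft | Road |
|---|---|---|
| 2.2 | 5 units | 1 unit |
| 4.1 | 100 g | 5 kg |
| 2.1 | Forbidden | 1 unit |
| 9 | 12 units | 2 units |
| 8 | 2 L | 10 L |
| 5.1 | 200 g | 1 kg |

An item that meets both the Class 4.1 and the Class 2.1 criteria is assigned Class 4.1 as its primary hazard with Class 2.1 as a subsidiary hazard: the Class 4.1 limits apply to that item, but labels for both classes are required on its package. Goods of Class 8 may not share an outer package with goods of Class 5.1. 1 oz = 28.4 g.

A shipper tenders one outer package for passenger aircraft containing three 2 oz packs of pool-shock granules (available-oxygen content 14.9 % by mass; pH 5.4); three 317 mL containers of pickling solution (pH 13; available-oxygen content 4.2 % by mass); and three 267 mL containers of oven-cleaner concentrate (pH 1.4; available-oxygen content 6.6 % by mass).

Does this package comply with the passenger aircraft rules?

No

Available-oxygen content 14.9 % by mass meets the Class 5.1 criterion (Oxidizer), so the pool-shock granules are Class 5.1.
Pickling solution: pH 13 ≥ 11.5 → Class 8 (Corrosive).
Oven-cleaner concentrate: pH 1.4 ≤ 1.5 → Class 8 (Corrosive).
Total Class 8: (three 317 mL containers = 951 mL) + (three 267 mL containers = 801 mL) = 1.752 L.
That is within the Class 8 passenger aircraft limit of 2 L.
Class 5.1 quantity: three 2 oz packs = 170.4 g.
170.4 g ≤ 200 g (passenger aircraft limit, Class 5.1) — within limit.
Class 8 and Class 5.1 may not share an outer package.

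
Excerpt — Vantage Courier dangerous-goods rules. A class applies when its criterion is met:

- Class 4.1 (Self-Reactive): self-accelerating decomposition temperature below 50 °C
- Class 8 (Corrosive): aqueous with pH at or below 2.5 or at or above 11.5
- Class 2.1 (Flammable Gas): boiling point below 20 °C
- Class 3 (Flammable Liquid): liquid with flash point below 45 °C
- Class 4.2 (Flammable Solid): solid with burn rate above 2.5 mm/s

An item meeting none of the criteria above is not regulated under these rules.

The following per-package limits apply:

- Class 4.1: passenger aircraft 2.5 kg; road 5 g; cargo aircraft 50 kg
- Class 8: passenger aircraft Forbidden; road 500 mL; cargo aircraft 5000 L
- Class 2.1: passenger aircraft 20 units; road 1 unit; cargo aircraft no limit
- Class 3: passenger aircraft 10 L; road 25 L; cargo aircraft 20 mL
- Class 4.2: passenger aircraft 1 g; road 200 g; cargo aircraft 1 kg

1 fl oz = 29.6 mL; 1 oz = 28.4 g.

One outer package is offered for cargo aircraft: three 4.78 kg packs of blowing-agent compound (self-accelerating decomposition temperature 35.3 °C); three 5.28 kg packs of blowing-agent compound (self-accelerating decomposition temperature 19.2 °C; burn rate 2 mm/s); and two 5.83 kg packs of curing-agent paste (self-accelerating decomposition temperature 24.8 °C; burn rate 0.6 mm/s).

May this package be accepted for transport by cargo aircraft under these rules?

Yes

The blowing-agent compound has self-accelerating decomposition temperature 35.3 °C, which is < 50 °C, so it is Class 4.1 (Self-Reactive).
The blowing-agent compound has self-accelerating decomposition temperature 19.2 °C, which is < 50 °C, so it is Class 4.1 (Self-Reactive).
With self-accelerating decomposition temperature 24.8 °C (< 50 °C), the curing-agent paste falls in Class 4.1.
Total Class 4.1: (three 4.78 kg packs = 14.34 kg) + (three 5.28 kg packs = 15.84 kg) + (two 5.83 kg packs = 11.66 kg) = 41.84 kg.
41.84 kg ≤ 50 kg (cargo aircraft limit, Class 4.1) — within limit.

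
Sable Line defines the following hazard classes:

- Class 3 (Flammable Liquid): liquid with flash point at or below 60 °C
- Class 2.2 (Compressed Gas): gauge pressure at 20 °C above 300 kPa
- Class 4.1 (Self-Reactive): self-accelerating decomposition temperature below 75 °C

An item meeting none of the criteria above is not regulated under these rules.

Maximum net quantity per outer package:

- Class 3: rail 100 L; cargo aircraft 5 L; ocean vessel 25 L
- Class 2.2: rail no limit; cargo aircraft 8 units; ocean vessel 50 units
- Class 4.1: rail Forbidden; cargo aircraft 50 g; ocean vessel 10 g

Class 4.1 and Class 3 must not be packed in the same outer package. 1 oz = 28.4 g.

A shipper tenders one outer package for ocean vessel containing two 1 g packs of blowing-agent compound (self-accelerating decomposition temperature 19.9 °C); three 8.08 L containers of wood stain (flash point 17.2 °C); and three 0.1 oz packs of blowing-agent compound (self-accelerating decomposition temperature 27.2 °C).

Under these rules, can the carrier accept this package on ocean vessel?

Self-accelerating decomposition temperature 19.9 °C meets the Class 4.1 criterion (Self-Reactive), so the blowing-agent compound is Class 4.1.
Flash point 17.2 °C meets the Class 3 criterion (Flammable Liquid), so the wood stain is Class 3.
The blowing-agent compound has self-accelerating decomposition temperature 27.2 °C, which is < 75 °C, so it is Class 4.1 (Self-Reactive).
Total Class 4.1: (two 1 g packs = 2 g) + (three 0.1 oz packs = 8.52 g) = 10.52 g.
10.52 g exceeds the ocean vessel limit of 10 g for Class 4.1.
Class 3 quantity: three 8.08 L containers = 24.24 L.
24.24 L ≤ 25 L (ocean vessel limit, Class 3) — within limit.
Class 4.1 and Class 3 may not share an outer package.

No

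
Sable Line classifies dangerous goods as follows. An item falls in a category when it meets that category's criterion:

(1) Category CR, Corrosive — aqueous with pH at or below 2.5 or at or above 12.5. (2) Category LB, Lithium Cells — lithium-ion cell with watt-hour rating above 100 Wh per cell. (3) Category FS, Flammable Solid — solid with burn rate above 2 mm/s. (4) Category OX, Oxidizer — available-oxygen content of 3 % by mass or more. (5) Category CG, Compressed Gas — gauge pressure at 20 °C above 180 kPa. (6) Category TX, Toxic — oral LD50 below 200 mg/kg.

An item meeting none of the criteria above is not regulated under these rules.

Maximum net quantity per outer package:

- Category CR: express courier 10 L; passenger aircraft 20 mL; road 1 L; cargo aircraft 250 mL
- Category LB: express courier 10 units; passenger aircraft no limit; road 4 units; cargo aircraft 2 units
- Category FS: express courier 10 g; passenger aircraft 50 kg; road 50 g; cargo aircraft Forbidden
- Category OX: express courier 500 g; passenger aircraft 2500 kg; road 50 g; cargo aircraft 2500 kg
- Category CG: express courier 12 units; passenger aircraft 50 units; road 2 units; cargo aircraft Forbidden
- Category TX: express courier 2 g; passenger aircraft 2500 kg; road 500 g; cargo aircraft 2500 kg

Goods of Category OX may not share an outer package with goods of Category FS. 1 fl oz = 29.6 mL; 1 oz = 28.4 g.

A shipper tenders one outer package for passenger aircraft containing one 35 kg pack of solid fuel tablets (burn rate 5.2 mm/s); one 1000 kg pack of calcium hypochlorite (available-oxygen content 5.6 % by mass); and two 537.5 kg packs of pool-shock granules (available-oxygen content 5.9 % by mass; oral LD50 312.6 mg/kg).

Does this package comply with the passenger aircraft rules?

Burn rate 5.2 mm/s meets the Category FS criterion (Flammable Solid), so the solid fuel tablets are Category FS.
The calcium hypochlorite has available-oxygen content 5.6 % by mass, which is ≥ 3 % by mass, so it is Category OX (Oxidizer).
With available-oxygen content 5.9 % by mass (≥ 3 % by mass), the pool-shock granules fall in Category OX.
Category OX net quantity: 1000 kg + (two 537.5 kg packs = 1075 kg) = 2075 kg.
2075 kg is within the passenger aircraft limit of 2500 kg for Category OX.
Category FS quantity: 35 kg.
35 kg is within the passenger aircraft limit of 50 kg for Category FS.
Category OX and Category FS may not share an outer package.

No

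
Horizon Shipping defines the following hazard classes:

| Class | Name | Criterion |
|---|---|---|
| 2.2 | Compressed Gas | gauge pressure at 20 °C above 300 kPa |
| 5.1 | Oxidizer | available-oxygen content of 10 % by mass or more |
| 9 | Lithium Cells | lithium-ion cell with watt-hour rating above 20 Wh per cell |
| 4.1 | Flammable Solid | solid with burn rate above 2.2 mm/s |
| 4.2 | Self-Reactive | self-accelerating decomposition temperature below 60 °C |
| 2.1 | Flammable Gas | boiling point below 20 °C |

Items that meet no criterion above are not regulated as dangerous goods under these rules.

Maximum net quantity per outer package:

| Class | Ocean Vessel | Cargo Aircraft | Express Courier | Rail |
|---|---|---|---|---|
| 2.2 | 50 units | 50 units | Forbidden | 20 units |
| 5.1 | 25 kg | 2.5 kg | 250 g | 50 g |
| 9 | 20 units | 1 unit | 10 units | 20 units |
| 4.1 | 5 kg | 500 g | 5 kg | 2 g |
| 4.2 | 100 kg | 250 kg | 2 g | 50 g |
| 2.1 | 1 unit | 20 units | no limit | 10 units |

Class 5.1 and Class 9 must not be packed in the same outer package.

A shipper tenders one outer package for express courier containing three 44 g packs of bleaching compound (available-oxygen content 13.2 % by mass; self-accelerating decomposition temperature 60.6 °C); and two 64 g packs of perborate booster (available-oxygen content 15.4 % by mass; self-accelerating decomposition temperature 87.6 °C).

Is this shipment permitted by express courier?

With available-oxygen content 13.2 % by mass (≥ 10 % by mass), the bleaching compound falls in Class 5.1.
Available-oxygen content 15.4 % by mass meets the Class 5.1 criterion (Oxidizer), so the perborate booster is Class 5.1.
Total Class 5.1: (three 44 g packs = 132 g) + (two 64 g packs = 128 g) = 260 g.
260 g > 250 g (express courier limit, Class 5.1) — over the limit.

No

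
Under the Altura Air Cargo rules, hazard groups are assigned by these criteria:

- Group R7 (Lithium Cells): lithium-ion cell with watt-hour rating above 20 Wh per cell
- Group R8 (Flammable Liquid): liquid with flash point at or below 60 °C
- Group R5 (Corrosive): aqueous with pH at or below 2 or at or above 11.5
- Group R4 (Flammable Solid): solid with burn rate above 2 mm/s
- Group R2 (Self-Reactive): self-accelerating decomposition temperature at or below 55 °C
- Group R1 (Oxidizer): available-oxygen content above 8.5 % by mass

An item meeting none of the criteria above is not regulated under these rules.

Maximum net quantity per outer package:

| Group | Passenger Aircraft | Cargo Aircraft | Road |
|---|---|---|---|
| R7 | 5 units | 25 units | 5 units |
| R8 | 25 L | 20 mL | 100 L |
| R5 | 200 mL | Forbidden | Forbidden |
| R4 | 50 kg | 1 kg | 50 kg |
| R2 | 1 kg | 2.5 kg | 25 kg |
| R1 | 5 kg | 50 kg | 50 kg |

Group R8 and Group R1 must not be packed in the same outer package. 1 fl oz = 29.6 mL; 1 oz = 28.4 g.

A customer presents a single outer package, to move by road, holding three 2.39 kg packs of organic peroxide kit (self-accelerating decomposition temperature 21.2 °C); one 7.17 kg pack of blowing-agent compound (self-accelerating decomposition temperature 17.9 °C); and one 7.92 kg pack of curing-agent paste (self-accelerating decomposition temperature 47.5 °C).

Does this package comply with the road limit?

Yes

The organic peroxide kit has self-accelerating decomposition temperature 21.2 °C, which is ≤ 55 °C, so it is Group R2 (Self-Reactive).
With self-accelerating decomposition temperature 17.9 °C (≤ 55 °C), the blowing-agent compound falls in Group R2.
Curing-agent paste: self-accelerating decomposition temperature 47.5 °C ≤ 55 °C → Group R2 (Self-Reactive).
Group R2 net quantity: (three 2.39 kg packs = 7.17 kg) + 7.17 kg + 7.92 kg = 22.26 kg.
22.26 kg ≤ 25 kg (road limit, Group R2) — within limit.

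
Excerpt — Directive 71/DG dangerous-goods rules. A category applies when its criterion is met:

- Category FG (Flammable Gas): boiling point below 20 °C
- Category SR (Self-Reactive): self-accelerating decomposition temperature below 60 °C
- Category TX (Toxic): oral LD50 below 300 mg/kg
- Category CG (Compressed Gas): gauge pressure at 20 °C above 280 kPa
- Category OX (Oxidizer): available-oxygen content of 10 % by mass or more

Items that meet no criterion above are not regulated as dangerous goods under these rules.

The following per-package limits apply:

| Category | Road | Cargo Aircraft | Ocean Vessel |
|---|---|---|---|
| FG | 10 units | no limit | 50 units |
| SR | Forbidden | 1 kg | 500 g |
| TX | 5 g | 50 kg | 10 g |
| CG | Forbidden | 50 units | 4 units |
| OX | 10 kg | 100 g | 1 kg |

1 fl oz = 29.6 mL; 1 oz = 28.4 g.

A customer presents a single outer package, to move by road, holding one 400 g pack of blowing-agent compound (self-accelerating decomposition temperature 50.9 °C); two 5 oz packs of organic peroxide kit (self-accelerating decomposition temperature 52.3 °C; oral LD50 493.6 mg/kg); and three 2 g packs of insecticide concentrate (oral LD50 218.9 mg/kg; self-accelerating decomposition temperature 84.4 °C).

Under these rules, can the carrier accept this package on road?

No

Self-accelerating decomposition temperature 50.9 °C meets the Category SR criterion (Self-Reactive), so the blowing-agent compound is Category SR.
Self-accelerating decomposition temperature 52.3 °C meets the Category SR criterion (Self-Reactive), so the organic peroxide kit is Category SR.
Oral LD50 218.9 mg/kg meets the Category TX criterion (Toxic), so the insecticide concentrate is Category TX.
Category TX quantity: three 2 g packs = 6 g.
6 g exceeds the road limit of 5 g for Category TX.
Category SR net quantity: 400 g + (two 5 oz packs = 284 g) = 684 g.
By road, Category SR is Forbidden regardless of quantity.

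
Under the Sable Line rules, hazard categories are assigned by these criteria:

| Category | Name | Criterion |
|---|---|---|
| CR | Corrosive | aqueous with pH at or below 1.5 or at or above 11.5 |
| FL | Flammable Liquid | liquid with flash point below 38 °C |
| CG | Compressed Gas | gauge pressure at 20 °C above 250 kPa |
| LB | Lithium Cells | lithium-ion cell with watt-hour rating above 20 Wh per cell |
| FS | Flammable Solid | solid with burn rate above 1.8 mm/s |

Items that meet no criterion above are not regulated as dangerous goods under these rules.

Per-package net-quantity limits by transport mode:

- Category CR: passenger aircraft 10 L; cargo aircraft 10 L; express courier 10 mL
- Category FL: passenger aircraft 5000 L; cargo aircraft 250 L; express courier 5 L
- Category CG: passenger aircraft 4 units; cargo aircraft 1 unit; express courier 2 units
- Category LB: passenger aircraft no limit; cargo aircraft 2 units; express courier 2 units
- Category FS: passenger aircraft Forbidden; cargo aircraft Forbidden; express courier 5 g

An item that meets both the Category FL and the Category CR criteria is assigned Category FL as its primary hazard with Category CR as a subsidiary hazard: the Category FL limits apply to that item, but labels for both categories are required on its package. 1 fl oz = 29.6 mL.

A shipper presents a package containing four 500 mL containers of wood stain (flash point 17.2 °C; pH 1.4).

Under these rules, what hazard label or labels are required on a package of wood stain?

Category CR and FL

Wood stain: flash point 17.2 °C < 38 °C → Category FL (Flammable Liquid).
With pH 1.4 (≤ 1.5), the wood stain falls in Category CR.
By the precedence rule Category FL is primary and Category CR is subsidiary, and that rule requires both labels on the package.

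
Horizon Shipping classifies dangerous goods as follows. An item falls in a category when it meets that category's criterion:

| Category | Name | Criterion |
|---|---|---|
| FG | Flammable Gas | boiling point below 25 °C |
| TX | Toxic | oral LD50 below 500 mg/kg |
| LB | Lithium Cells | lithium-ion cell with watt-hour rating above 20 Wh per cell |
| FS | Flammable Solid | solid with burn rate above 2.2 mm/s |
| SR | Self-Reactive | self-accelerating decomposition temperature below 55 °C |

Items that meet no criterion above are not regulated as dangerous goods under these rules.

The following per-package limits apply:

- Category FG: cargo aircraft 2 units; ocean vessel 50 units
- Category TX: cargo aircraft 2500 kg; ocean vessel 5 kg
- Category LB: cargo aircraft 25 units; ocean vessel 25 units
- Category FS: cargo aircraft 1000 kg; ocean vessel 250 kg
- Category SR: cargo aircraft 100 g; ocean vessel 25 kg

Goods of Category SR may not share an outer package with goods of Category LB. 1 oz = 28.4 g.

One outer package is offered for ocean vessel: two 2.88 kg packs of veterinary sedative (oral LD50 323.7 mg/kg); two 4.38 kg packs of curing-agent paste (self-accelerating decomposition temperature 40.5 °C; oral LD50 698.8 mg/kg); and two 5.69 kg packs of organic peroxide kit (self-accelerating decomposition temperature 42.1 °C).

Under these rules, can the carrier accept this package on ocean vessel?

No

Veterinary sedative: oral LD50 323.7 mg/kg < 500 mg/kg → Category TX (Toxic).
Curing-agent paste: self-accelerating decomposition temperature 40.5 °C < 55 °C → Category SR (Self-Reactive).
Self-accelerating decomposition temperature 42.1 °C meets the Category SR criterion (Self-Reactive), so the organic peroxide kit is Category SR.
Category SR net quantity: (two 4.38 kg packs = 8.76 kg) + (two 5.69 kg packs = 11.38 kg) = 20.14 kg.
That is within the Category SR ocean vessel limit of 25 kg.
Category TX quantity: two 2.88 kg packs = 5.76 kg.
5.76 kg > 5 kg (ocean vessel limit, Category TX) — over the limit.
The segregation rule (Category SR with Category LB) does not apply to Category SR with Category TX.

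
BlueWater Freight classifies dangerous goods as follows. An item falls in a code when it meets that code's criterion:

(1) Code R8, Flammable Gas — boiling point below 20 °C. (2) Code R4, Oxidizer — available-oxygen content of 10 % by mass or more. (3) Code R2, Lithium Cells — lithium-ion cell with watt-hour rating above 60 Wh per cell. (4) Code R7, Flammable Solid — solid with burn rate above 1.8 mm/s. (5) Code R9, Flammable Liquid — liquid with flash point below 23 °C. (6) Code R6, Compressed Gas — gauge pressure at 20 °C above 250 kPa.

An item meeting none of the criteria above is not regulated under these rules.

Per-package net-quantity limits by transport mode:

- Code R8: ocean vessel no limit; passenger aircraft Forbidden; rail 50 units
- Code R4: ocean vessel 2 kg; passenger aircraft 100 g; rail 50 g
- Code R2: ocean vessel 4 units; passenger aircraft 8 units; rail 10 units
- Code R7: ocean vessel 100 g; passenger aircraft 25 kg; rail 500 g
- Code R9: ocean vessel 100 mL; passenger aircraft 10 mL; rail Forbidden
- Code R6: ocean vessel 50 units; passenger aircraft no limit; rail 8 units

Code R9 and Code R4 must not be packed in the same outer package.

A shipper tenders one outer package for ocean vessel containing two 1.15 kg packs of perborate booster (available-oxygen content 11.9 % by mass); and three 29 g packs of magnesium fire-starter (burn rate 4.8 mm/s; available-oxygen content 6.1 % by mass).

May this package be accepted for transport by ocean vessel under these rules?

No

Perborate booster: available-oxygen content 11.9 % by mass ≥ 10 % by mass → Code R4 (Oxidizer).
The magnesium fire-starter has burn rate 4.8 mm/s, which is > 1.8 mm/s, so it is Code R7 (Flammable Solid).
Code R7 quantity: three 29 g packs = 87 g.
That is within the Code R7 ocean vessel limit of 100 g.
Code R4 quantity: two 1.15 kg packs = 2.3 kg.
2.3 kg exceeds the ocean vessel limit of 2 kg for Code R4.
The segregation rule (Code R9 with Code R4) does not apply to Code R7 with Code R4.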